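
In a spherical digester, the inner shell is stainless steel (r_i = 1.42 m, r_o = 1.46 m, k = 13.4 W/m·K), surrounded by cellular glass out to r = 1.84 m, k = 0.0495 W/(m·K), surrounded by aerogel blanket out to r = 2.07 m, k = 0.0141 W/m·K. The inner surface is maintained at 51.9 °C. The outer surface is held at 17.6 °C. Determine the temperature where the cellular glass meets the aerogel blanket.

Series thermal resistances, inner to outer:
  R_stainless steel = (1/1.42 − 1/1.46)/(4πk) = 0.01929/(4π·13.4) = 1.146×10^-4 K/W
  R_cellular glass = (1/1.46 − 1/1.84)/(4πk) = 0.1415/(4π·0.0495) = 0.2274 K/W
  R_aerogel blanket = (1/1.84 − 1/2.07)/(4πk) = 0.06039/(4π·0.0141) = 0.3408 K/W
ΣR = 1.146×10^-4 + 0.2274 + 0.3408 = 0.5683 K/W
Q = ΔT/ΣR = (51.9 °C − 17.6 °C)/0.5683 = 60.36 W
From the inner boundary to the cellular glass/aerogel blanket interface, ΣR_partial = 0.2275 K/W.
T_interface = T_in − Q·ΣR_partial = 51.9 °C − (60.36)(0.2275) = 38.2 °C

T = 38.2 °C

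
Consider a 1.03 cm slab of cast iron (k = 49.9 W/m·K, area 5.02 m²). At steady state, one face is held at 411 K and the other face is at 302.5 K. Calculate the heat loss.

Q = 2640 kW

Q = kA·ΔT/L = 49.9 × 5.02 × |411 K − 302.5 K| / 0.0103 = 2.64×10^6 W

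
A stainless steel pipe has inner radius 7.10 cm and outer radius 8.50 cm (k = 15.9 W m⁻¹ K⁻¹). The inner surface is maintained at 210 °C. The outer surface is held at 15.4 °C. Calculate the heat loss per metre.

Q' = 2πk·ΔT/ln(r₂/r₁) = 2π × 15.9 × 194.6 / ln(0.0850/0.0710) = 1.08×10^5 W/m

Q' = 1.08×10^5 W/m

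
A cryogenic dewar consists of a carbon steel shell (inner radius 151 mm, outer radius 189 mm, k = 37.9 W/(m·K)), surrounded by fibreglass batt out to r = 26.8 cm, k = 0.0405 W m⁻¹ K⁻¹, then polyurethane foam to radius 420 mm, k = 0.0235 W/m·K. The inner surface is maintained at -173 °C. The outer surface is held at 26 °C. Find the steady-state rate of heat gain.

Q = 26.0 W

Treat each layer as a resistance in series:
  R_carbon steel = (1/0.151 − 1/0.189)/(4πk) = 1.332/(4π·37.9) = 0.002796 K/W
  R_fibreglass batt = (1/0.189 − 1/0.268)/(4πk) = 1.560/(4π·0.0405) = 3.065 K/W
  R_polyurethane foam = (1/0.268 − 1/0.420)/(4πk) = 1.350/(4π·0.0235) = 4.573 K/W
ΣR = 0.002796 + 3.065 + 4.573 = 7.641 K/W
Q = ΔT/ΣR = (-173 °C − 26 °C)/7.641 = -26.0 W
(Negative Q ⇒ heat flows inward; heat gain = 26.0 W.)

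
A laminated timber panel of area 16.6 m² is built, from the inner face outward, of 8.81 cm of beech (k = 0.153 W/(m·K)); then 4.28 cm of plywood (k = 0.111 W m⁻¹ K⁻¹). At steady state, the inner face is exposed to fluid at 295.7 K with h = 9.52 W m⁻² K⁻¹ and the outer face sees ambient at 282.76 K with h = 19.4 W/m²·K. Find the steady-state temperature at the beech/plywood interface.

T = 287.8 K

Series thermal resistances, inner to outer:
  R_conv,in = 1/(hA) = 1/(9.52·16.6) = 0.006328 K/W
  R_beech = L/(kA) = 0.0881/(0.153·16.6) = 0.03469 K/W
  R_plywood = L/(kA) = 0.0428/(0.111·16.6) = 0.02323 K/W
  R_conv,out = 1/(hA) = 1/(19.4·16.6) = 0.003105 K/W
ΣR = 0.006328 + 0.03469 + 0.02323 + 0.003105 = 0.06735 K/W
Q = ΔT/ΣR = (295.7 K − 282.76 K)/0.06735 = 192.1 W
From the inner boundary to the beech/plywood interface, ΣR_partial = 0.04102 K/W.
T_interface = T_in − Q·ΣR_partial = 295.7 K − (192.1)(0.04102) = 287.8 K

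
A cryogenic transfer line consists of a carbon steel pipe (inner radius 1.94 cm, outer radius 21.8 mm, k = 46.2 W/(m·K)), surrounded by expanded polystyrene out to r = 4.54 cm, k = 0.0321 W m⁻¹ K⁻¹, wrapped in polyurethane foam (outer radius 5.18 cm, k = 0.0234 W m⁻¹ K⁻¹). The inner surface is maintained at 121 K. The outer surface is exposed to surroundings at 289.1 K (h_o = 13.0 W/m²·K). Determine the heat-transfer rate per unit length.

Q' = 35.2 W/m

Resistance network (inner→outer):
  R'_carbon steel = ln(0.0218/0.0194)/(2πk) = 0.1166/(2π·46.2) = 4.018×10^-4 m·K/W
  R'_expanded polystyrene = ln(0.0454/0.0218)/(2πk) = 0.7336/(2π·0.0321) = 3.637 m·K/W
  R'_polyurethane foam = ln(0.0518/0.0454)/(2πk) = 0.1319/(2π·0.0234) = 0.8970 m·K/W
  R'_conv,out = 1/(2πr h) = 1/(2π·0.0518·13.0) = 0.2363 m·K/W
ΣR = 4.018×10^-4 + 3.637 + 0.8970 + 0.2363 = 4.771 m·K/W
Q' = ΔT/ΣR = (121 K − 289.1 K)/4.771 = -35.2 W/m
(Negative Q' ⇒ heat flows inward; heat gain = 35.2 W/m.)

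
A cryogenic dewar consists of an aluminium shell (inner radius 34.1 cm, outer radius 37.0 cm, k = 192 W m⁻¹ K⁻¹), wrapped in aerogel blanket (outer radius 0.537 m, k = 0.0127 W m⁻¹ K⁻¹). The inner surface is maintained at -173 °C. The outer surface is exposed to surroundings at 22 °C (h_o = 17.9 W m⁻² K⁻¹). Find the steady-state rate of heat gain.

Resistance network (inner→outer):
  R_aluminium = (1/0.341 − 1/0.370)/(4πk) = 0.2298/(4π·192) = 9.526×10^-5 K/W
  R_aerogel blanket = (1/0.370 − 1/0.537)/(4πk) = 0.8405/(4π·0.0127) = 5.267 K/W
  R_conv,out = 1/(4πr²h) = 1/(4π·0.537²·17.9) = 0.01542 K/W
ΣR = 9.526×10^-5 + 5.267 + 0.01542 = 5.283 K/W
Q = ΔT/ΣR = (-173 °C − 22 °C)/5.283 = -36.9 W
(Negative Q ⇒ heat flows inward; heat gain = 36.9 W.)

Q = 36.9 W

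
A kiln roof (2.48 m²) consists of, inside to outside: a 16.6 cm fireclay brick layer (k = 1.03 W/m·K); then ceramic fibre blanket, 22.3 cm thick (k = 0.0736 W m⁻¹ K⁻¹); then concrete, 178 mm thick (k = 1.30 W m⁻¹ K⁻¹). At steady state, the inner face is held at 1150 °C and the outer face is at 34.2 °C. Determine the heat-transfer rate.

Treat each layer as a resistance in series:
  R_fireclay brick = L/(kA) = 0.166/(1.03·2.48) = 0.06499 K/W
  R_ceramic fibre blanket = L/(kA) = 0.223/(0.0736·2.48) = 1.222 K/W
  R_concrete = L/(kA) = 0.178/(1.30·2.48) = 0.05521 K/W
ΣR = 0.06499 + 1.222 + 0.05521 = 1.342 K/W
Q = ΔT/ΣR = (1150 °C − 34.2 °C)/1.342 = 831 W

Q = 831 W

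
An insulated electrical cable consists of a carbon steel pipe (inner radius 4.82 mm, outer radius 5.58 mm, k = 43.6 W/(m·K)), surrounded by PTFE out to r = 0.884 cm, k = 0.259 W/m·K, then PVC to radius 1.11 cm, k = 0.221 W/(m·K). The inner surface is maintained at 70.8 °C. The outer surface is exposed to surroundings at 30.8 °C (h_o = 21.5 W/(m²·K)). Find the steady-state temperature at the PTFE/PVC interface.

T = 60.6 °C

Resistance network (inner→outer):
  R'_carbon steel = ln(0.00558/0.00482)/(2πk) = 0.1464/(2π·43.6) = 5.345×10^-4 m·K/W
  R'_PTFE = ln(0.00884/0.00558)/(2πk) = 0.4601/(2π·0.259) = 0.2827 m·K/W
  R'_PVC = ln(0.0111/0.00884)/(2πk) = 0.2277/(2π·0.221) = 0.1639 m·K/W
  R'_conv,out = 1/(2πr h) = 1/(2π·0.0111·21.5) = 0.6669 m·K/W
ΣR = 5.345×10^-4 + 0.2827 + 0.1639 + 0.6669 = 1.114 m·K/W
Q' = ΔT/ΣR = (70.8 °C − 30.8 °C)/1.114 = 35.91 W/m
From the inner boundary to the PTFE/PVC interface, ΣR_partial = 0.2832 m·K/W.
T_interface = T_in − Q'·ΣR_partial = 70.8 °C − (35.91)(0.2832) = 60.6 °C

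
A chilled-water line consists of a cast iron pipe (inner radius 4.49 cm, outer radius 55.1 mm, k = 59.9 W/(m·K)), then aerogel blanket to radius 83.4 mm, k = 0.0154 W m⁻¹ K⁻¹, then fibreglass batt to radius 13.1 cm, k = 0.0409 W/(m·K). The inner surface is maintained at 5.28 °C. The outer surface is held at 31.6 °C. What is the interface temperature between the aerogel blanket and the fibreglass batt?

Series thermal resistances, inner to outer:
  R'_cast iron = ln(0.0551/0.0449)/(2πk) = 0.2047/(2π·59.9) = 5.439×10^-4 m·K/W
  R'_aerogel blanket = ln(0.0834/0.0551)/(2πk) = 0.4145/(2π·0.0154) = 4.284 m·K/W
  R'_fibreglass batt = ln(0.131/0.0834)/(2πk) = 0.4515/(2π·0.0409) = 1.757 m·K/W
ΣR = 5.439×10^-4 + 4.284 + 1.757 = 6.042 m·K/W
Q' = ΔT/ΣR = (5.28 °C − 31.6 °C)/6.042 = -4.356 W/m
From the inner boundary to the aerogel blanket/fibreglass batt interface, ΣR_partial = 4.285 m·K/W.
T_interface = T_in − Q'·ΣR_partial = 5.28 °C − (-4.356)(4.285) = 23.9 °C

T = 23.9 °C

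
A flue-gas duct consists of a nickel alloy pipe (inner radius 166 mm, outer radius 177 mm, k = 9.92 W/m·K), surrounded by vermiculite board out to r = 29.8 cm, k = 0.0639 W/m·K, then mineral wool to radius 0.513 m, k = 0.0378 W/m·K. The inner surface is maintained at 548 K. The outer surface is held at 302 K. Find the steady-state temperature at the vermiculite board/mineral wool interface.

T = 459 K

Treat each layer as a resistance in series:
  R'_nickel alloy = ln(0.177/0.166)/(2πk) = 0.06416/(2π·9.92) = 0.001029 m·K/W
  R'_vermiculite board = ln(0.298/0.177)/(2πk) = 0.5209/(2π·0.0639) = 1.298 m·K/W
  R'_mineral wool = ln(0.513/0.298)/(2πk) = 0.5432/(2π·0.0378) = 2.287 m·K/W
ΣR = 0.001029 + 1.298 + 2.287 = 3.586 m·K/W
Q' = ΔT/ΣR = (548 K − 302 K)/3.586 = 68.60 W/m
From the inner boundary to the vermiculite board/mineral wool interface, ΣR_partial = 1.299 m·K/W.
T_interface = T_in − Q'·ΣR_partial = 548 K − (68.60)(1.299) = 459 K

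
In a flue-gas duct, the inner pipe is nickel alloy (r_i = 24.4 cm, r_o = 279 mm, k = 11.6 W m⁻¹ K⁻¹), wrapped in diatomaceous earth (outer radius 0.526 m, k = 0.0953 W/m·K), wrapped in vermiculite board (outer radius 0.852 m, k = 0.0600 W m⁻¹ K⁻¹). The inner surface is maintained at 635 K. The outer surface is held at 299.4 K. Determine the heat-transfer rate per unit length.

Q' = 143 W/m

Resistance network (inner→outer):
  R'_nickel alloy = ln(0.279/0.244)/(2πk) = 0.1340/(2π·11.6) = 0.001839 m·K/W
  R'_diatomaceous earth = ln(0.526/0.279)/(2πk) = 0.6341/(2π·0.0953) = 1.059 m·K/W
  R'_vermiculite board = ln(0.852/0.526)/(2πk) = 0.4823/(2π·0.0600) = 1.279 m·K/W
ΣR = 0.001839 + 1.059 + 1.279 = 2.340 m·K/W
Q' = ΔT/ΣR = (635 K − 299.4 K)/2.340 = 143 W/m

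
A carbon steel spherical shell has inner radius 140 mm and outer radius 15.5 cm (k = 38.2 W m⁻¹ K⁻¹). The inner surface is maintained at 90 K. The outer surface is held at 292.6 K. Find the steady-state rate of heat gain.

Q = 1.41×10^5 W

Q = 4πk·ΔT/(1/r₁ − 1/r₂) = 4π × 38.2 × 202.6 / (1/0.140 − 1/0.155) = 1.41×10^5 W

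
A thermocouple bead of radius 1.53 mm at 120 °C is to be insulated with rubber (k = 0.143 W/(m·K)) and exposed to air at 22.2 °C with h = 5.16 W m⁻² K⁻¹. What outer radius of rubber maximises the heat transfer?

For a sphere, r_cr = 2k_ins/h = 2·0.143/5.16 = 0.0554 m = 5.54 cm

r_cr = 5.54 cm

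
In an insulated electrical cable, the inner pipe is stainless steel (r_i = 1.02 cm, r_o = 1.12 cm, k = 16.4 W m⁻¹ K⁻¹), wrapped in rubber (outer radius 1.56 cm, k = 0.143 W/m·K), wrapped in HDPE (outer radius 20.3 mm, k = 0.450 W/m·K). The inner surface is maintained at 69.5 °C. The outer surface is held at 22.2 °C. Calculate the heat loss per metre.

Q' = 102 W/m

Treat each layer as a resistance in series:
  R'_stainless steel = ln(0.0112/0.0102)/(2πk) = 0.09353/(2π·16.4) = 9.076×10^-4 m·K/W
  R'_rubber = ln(0.0156/0.0112)/(2πk) = 0.3314/(2π·0.143) = 0.3688 m·K/W
  R'_HDPE = ln(0.0203/0.0156)/(2πk) = 0.2633/(2π·0.450) = 0.09314 m·K/W
ΣR = 9.076×10^-4 + 0.3688 + 0.09314 = 0.4628 m·K/W
Q' = ΔT/ΣR = (69.5 °C − 22.2 °C)/0.4628 = 102 W/m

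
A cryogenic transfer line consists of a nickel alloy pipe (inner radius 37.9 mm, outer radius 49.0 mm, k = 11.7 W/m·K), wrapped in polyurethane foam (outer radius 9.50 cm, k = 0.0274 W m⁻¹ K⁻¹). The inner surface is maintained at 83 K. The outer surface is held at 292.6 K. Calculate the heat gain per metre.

Q' = 54.5 W/m

Resistance network (inner→outer):
  R'_nickel alloy = ln(0.0490/0.0379)/(2πk) = 0.2569/(2π·11.7) = 0.003494 m·K/W
  R'_polyurethane foam = ln(0.0950/0.0490)/(2πk) = 0.6621/(2π·0.0274) = 3.846 m·K/W
ΣR = 0.003494 + 3.846 = 3.849 m·K/W
Q' = ΔT/ΣR = (83 K − 292.6 K)/3.849 = -54.5 W/m
(Negative Q' ⇒ heat flows inward; heat gain = 54.5 W/m.)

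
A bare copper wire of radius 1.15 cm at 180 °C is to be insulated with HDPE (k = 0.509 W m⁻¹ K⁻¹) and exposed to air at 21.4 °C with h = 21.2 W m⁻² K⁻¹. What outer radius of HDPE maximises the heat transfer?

r_cr = 2.40 cm

For a cylinder, r_cr = k_ins/h = 0.509/21.2 = 0.0240 m = 2.40 cm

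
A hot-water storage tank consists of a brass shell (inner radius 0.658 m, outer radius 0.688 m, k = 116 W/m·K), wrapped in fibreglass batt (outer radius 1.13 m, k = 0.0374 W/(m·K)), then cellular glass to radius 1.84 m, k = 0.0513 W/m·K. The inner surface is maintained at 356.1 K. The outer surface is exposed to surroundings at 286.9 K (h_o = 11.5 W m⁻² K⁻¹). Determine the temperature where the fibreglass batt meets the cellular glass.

Treat each layer as a resistance in series:
  R_brass = (1/0.658 − 1/0.688)/(4πk) = 0.06627/(4π·116) = 4.546×10^-5 K/W
  R_fibreglass batt = (1/0.688 − 1/1.13)/(4πk) = 0.5685/(4π·0.0374) = 1.210 K/W
  R_cellular glass = (1/1.13 − 1/1.84)/(4πk) = 0.3415/(4π·0.0513) = 0.5297 K/W
  R_conv,out = 1/(4πr²h) = 1/(4π·1.84²·11.5) = 0.002044 K/W
ΣR = 4.546×10^-5 + 1.210 + 0.5297 + 0.002044 = 1.742 K/W
Q = ΔT/ΣR = (356.1 K − 286.9 K)/1.742 = 39.72 W
From the inner boundary to the fibreglass batt/cellular glass interface, ΣR_partial = 1.210 K/W.
T_interface = T_in − Q·ΣR_partial = 356.1 K − (39.72)(1.210) = 308.0 K

T = 308.0 K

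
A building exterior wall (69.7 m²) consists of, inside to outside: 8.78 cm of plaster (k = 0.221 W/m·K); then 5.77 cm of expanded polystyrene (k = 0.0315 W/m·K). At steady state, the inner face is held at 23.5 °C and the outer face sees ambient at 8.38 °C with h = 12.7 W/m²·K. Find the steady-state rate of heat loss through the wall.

Series thermal resistances, inner to outer:
  R_plaster = L/(kA) = 0.0878/(0.221·69.7) = 0.005700 K/W
  R_expanded polystyrene = L/(kA) = 0.0577/(0.0315·69.7) = 0.02628 K/W
  R_conv,out = 1/(hA) = 1/(12.7·69.7) = 0.001130 K/W
ΣR = 0.005700 + 0.02628 + 0.001130 = 0.03311 K/W
Q = ΔT/ΣR = (23.5 °C − 8.38 °C)/0.03311 = 457 W

Q = 457 W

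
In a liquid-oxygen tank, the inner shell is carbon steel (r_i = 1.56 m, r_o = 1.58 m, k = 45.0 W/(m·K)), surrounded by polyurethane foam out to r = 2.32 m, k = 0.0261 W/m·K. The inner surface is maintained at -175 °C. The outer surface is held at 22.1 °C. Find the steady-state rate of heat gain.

Series thermal resistances, inner to outer:
  R_carbon steel = (1/1.56 − 1/1.58)/(4πk) = 0.008114/(4π·45.0) = 1.435×10^-5 K/W
  R_polyurethane foam = (1/1.58 − 1/2.32)/(4πk) = 0.2019/(4π·0.0261) = 0.6155 K/W
ΣR = 1.435×10^-5 + 0.6155 = 0.6155 K/W
Q = ΔT/ΣR = (-175 °C − 22.1 °C)/0.6155 = -320 W
(Negative Q ⇒ heat flows inward; heat gain = 320 W.)

Q = 320 W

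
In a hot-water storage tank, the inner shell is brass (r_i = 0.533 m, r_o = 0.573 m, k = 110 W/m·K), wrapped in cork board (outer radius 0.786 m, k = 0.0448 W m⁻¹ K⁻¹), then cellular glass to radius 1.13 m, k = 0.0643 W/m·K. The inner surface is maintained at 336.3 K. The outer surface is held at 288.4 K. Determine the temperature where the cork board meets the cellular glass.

T = 305.8 K

Resistance network (inner→outer):
  R_brass = (1/0.533 − 1/0.573)/(4πk) = 0.1310/(4π·110) = 9.475×10^-5 K/W
  R_cork board = (1/0.573 − 1/0.786)/(4πk) = 0.4729/(4π·0.0448) = 0.8401 K/W
  R_cellular glass = (1/0.786 − 1/1.13)/(4πk) = 0.3873/(4π·0.0643) = 0.4793 K/W
ΣR = 9.475×10^-5 + 0.8401 + 0.4793 = 1.319 K/W
Q = ΔT/ΣR = (336.3 K − 288.4 K)/1.319 = 36.32 W
From the inner boundary to the cork board/cellular glass interface, ΣR_partial = 0.8402 K/W.
T_interface = T_in − Q·ΣR_partial = 336.3 K − (36.32)(0.8402) = 305.8 K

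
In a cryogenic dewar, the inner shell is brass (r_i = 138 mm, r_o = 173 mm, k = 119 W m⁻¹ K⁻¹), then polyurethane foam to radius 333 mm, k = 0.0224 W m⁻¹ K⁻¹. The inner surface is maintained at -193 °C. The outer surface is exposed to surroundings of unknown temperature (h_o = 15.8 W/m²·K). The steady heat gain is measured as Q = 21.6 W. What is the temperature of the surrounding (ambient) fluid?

T_out = 21.1 °C

Series resistances:
  R_brass = (1/0.138 − 1/0.173)/(4πk) = 1.466/(4π·119) = 9.804×10^-4 K/W
  R_polyurethane foam = (1/0.173 − 1/0.333)/(4πk) = 2.777/(4π·0.0224) = 9.867 K/W
  R_conv,out = 1/(4πr²h) = 1/(4π·0.333²·15.8) = 0.04542 K/W
ΣR = 9.913 K/W
ΔT = Q·ΣR = 21.6 × 9.913 = 214.1 K
Heat flows inward, so T_out = T_in + ΔT = -193 + 214.1 = 21.1 °C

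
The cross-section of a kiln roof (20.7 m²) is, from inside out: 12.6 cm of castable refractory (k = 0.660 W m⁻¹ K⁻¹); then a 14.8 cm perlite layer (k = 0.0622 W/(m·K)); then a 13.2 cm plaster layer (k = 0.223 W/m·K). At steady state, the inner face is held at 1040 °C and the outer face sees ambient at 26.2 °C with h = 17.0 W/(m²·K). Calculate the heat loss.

Treat each layer as a resistance in series:
  R_castable refractory = L/(kA) = 0.126/(0.660·20.7) = 0.009223 K/W
  R_perlite = L/(kA) = 0.148/(0.0622·20.7) = 0.1149 K/W
  R_plaster = L/(kA) = 0.132/(0.223·20.7) = 0.02860 K/W
  R_conv,out = 1/(hA) = 1/(17.0·20.7) = 0.002842 K/W
ΣR = 0.009223 + 0.1149 + 0.02860 + 0.002842 = 0.1556 K/W
Q = ΔT/ΣR = (1040 °C − 26.2 °C)/0.1556 = 6520 W

Q = 6.52 kW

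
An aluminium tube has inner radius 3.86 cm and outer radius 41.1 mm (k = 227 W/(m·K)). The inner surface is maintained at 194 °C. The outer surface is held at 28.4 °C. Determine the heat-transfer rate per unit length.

Q' = 2πk·ΔT/ln(r₂/r₁) = 2π × 227 × 165.6 / ln(0.0411/0.0386) = 3.76×10^6 W/m

Q' = 3760 kW/m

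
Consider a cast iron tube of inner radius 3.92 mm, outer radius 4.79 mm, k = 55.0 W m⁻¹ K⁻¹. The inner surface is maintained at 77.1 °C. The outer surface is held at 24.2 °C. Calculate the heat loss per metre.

Q' = 2πk·ΔT/ln(r₂/r₁) = 2π × 55.0 × 52.9 / ln(0.00479/0.00392) = 91200 W/m

Q' = 91.2 kW/m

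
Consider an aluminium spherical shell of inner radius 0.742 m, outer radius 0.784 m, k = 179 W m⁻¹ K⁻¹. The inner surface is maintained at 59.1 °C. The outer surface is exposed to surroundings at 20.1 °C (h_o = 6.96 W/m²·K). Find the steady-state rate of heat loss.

Q = 2090 W

Treat each layer as a resistance in series:
  R_aluminium = (1/0.742 − 1/0.784)/(4πk) = 0.07220/(4π·179) = 3.210×10^-5 K/W
  R_conv,out = 1/(4πr²h) = 1/(4π·0.784²·6.96) = 0.01860 K/W
ΣR = 3.210×10^-5 + 0.01860 = 0.01863 K/W
Q = ΔT/ΣR = (59.1 °C − 20.1 °C)/0.01863 = 2090 W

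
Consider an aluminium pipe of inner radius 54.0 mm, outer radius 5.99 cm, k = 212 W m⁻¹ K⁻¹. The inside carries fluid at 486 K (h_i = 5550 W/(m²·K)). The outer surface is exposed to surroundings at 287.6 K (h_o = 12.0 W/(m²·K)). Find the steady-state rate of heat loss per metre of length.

Resistance network (inner→outer):
  R'_conv,in = 1/(2πr h) = 1/(2π·0.0540·5550) = 5.310×10^-4 m·K/W
  R'_aluminium = ln(0.0599/0.0540)/(2πk) = 0.1037/(2π·212) = 7.785×10^-5 m·K/W
  R'_conv,out = 1/(2πr h) = 1/(2π·0.0599·12.0) = 0.2214 m·K/W
ΣR = 5.310×10^-4 + 7.785×10^-5 + 0.2214 = 0.2220 m·K/W
Q' = ΔT/ΣR = (486 K − 287.6 K)/0.2220 = 894 W/m

Q' = 894 W/m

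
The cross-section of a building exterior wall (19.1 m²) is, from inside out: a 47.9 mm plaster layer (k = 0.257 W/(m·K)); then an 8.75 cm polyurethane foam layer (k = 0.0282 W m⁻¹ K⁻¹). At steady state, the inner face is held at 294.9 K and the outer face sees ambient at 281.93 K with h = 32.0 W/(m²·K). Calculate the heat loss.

Treat each layer as a resistance in series:
  R_plaster = L/(kA) = 0.0479/(0.257·19.1) = 0.009758 K/W
  R_polyurethane foam = L/(kA) = 0.0875/(0.0282·19.1) = 0.1625 K/W
  R_conv,out = 1/(hA) = 1/(32.0·19.1) = 0.001636 K/W
ΣR = 0.009758 + 0.1625 + 0.001636 = 0.1739 K/W
Q = ΔT/ΣR = (294.9 K − 281.93 K)/0.1739 = 74.6 W

Q = 74.6 W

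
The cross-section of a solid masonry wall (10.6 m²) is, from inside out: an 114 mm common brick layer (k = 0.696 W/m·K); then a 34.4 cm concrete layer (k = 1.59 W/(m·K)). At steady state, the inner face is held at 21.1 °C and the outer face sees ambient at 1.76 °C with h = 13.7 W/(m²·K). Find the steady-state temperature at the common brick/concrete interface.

Resistance network (inner→outer):
  R_common brick = L/(kA) = 0.114/(0.696·10.6) = 0.01545 K/W
  R_concrete = L/(kA) = 0.344/(1.59·10.6) = 0.02041 K/W
  R_conv,out = 1/(hA) = 1/(13.7·10.6) = 0.006886 K/W
ΣR = 0.01545 + 0.02041 + 0.006886 = 0.04275 K/W
Q = ΔT/ΣR = (21.1 °C − 1.76 °C)/0.04275 = 452.4 W
From the inner boundary to the common brick/concrete interface, ΣR_partial = 0.01545 K/W.
T_interface = T_in − Q·ΣR_partial = 21.1 °C − (452.4)(0.01545) = 14.1 °C

T = 14.1 °C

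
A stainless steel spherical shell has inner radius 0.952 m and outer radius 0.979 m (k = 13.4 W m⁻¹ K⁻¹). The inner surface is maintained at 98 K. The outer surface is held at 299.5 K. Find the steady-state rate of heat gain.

Q = 4πk·ΔT/(1/r₁ − 1/r₂) = 4π × 13.4 × 201.5 / (1/0.952 − 1/0.979) = 1.17×10^6 W

Q = 1170 kW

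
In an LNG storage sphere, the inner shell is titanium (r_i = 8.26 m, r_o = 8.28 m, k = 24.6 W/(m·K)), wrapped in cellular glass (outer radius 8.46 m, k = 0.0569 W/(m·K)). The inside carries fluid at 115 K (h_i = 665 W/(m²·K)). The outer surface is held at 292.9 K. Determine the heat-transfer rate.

Q = 49500 W

Resistance network (inner→outer):
  R_conv,in = 1/(4πr²h) = 1/(4π·8.26²·665) = 1.754×10^-6 K/W
  R_titanium = (1/8.26 − 1/8.28)/(4πk) = 2.924×10^-4/(4π·24.6) = 9.460×10^-7 K/W
  R_cellular glass = (1/8.28 − 1/8.46)/(4πk) = 0.002570/(4π·0.0569) = 0.003594 K/W
ΣR = 1.754×10^-6 + 9.460×10^-7 + 0.003594 = 0.003597 K/W
Q = ΔT/ΣR = (115 K − 292.9 K)/0.003597 = -49500 W
(Negative Q ⇒ heat flows inward; heat gain = 49500 W.)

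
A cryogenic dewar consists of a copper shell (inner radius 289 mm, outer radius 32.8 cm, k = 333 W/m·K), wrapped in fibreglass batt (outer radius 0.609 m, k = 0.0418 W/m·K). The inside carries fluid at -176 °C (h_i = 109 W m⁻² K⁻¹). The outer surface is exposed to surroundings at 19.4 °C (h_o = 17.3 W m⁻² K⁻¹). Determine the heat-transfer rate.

Q = 72.4 W

Series thermal resistances, inner to outer:
  R_conv,in = 1/(4πr²h) = 1/(4π·0.289²·109) = 0.008741 K/W
  R_copper = (1/0.289 − 1/0.328)/(4πk) = 0.4114/(4π·333) = 9.832×10^-5 K/W
  R_fibreglass batt = (1/0.328 − 1/0.609)/(4πk) = 1.407/(4π·0.0418) = 2.678 K/W
  R_conv,out = 1/(4πr²h) = 1/(4π·0.609²·17.3) = 0.01240 K/W
ΣR = 0.008741 + 9.832×10^-5 + 2.678 + 0.01240 = 2.699 K/W
Q = ΔT/ΣR = (-176 °C − 19.4 °C)/2.699 = -72.4 W
(Negative Q ⇒ heat flows inward; heat gain = 72.4 W.)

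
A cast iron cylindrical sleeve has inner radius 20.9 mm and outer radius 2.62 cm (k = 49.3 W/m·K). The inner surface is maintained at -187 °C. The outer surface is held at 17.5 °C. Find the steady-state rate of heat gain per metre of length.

Q' = 280 kW/m

Q' = 2πk·ΔT/ln(r₂/r₁) = 2π × 49.3 × 204.5 / ln(0.0262/0.0209) = 2.80×10^5 W/m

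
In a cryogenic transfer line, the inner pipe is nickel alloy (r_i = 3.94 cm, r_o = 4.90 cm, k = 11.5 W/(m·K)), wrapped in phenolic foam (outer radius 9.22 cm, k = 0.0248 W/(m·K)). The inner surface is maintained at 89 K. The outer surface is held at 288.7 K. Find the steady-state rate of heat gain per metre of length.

Series thermal resistances, inner to outer:
  R'_nickel alloy = ln(0.0490/0.0394)/(2πk) = 0.2181/(2π·11.5) = 0.003018 m·K/W
  R'_phenolic foam = ln(0.0922/0.0490)/(2πk) = 0.6321/(2π·0.0248) = 4.057 m·K/W
ΣR = 0.003018 + 4.057 = 4.060 m·K/W
Q' = ΔT/ΣR = (89 K − 288.7 K)/4.060 = -49.2 W/m
(Negative Q' ⇒ heat flows inward; heat gain = 49.2 W/m.)

Q' = 49.2 W/m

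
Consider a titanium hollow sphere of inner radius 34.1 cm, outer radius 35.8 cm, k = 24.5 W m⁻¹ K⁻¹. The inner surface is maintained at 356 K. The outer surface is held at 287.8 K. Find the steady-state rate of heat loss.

Q = 4πk·ΔT/(1/r₁ − 1/r₂) = 4π × 24.5 × 68.2 / (1/0.341 − 1/0.358) = 1.51×10^5 W

Q = 1.51×10^5 W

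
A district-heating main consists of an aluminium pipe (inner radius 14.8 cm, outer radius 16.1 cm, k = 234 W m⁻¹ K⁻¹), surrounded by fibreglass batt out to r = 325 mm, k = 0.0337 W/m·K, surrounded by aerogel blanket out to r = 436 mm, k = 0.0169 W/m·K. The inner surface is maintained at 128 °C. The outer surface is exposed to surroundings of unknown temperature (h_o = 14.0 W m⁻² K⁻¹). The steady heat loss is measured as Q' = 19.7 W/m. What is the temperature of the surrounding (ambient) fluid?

T_out = 7.6 °C

Sum the resistances:
  R'_aluminium = ln(0.161/0.148)/(2πk) = 0.08419/(2π·234) = 5.726×10^-5 m·K/W
  R'_fibreglass batt = ln(0.325/0.161)/(2πk) = 0.7024/(2π·0.0337) = 3.317 m·K/W
  R'_aerogel blanket = ln(0.436/0.325)/(2πk) = 0.2938/(2π·0.0169) = 2.767 m·K/W
  R'_conv,out = 1/(2πr h) = 1/(2π·0.436·14.0) = 0.02607 m·K/W
ΣR = 6.110 m·K/W
ΔT = Q'·ΣR = 19.7 × 6.110 = 120.4 K
Heat flows outward, so T_out = T_in − ΔT = 128 − 120.4 = 7.6 °C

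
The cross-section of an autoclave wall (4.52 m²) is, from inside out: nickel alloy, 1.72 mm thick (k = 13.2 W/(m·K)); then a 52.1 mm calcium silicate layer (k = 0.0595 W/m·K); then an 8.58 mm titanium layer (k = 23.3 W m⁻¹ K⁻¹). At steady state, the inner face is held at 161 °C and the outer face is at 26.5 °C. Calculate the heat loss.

Resistance network (inner→outer):
  R_nickel alloy = L/(kA) = 0.00172/(13.2·4.52) = 2.883×10^-5 K/W
  R_calcium silicate = L/(kA) = 0.0521/(0.0595·4.52) = 0.1937 K/W
  R_titanium = L/(kA) = 0.00858/(23.3·4.52) = 8.147×10^-5 K/W
ΣR = 2.883×10^-5 + 0.1937 + 8.147×10^-5 = 0.1938 K/W
Q = ΔT/ΣR = (161 °C − 26.5 °C)/0.1938 = 694 W

Q = 694 W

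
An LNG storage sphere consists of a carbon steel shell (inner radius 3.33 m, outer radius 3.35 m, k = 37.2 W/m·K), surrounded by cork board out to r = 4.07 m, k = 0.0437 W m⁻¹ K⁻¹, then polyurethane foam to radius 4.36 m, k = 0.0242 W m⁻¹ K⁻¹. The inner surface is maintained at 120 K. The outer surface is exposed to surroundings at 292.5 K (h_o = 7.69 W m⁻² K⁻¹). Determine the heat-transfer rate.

Resistance network (inner→outer):
  R_carbon steel = (1/3.33 − 1/3.35)/(4πk) = 0.001793/(4π·37.2) = 3.835×10^-6 K/W
  R_cork board = (1/3.35 − 1/4.07)/(4πk) = 0.05281/(4π·0.0437) = 0.09616 K/W
  R_polyurethane foam = (1/4.07 − 1/4.36)/(4πk) = 0.01634/(4π·0.0242) = 0.05374 K/W
  R_conv,out = 1/(4πr²h) = 1/(4π·4.36²·7.69) = 5.444×10^-4 K/W
ΣR = 3.835×10^-6 + 0.09616 + 0.05374 + 5.444×10^-4 = 0.1504 K/W
Q = ΔT/ΣR = (120 K − 292.5 K)/0.1504 = -1150 W
(Negative Q ⇒ heat flows inward; heat gain = 1150 W.)

Q = 1150 W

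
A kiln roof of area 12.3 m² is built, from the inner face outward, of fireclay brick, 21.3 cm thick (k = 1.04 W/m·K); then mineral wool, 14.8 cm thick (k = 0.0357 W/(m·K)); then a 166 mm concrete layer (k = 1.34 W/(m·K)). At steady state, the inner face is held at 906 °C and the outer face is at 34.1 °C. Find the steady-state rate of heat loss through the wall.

Treat each layer as a resistance in series:
  R_fireclay brick = L/(kA) = 0.213/(1.04·12.3) = 0.01665 K/W
  R_mineral wool = L/(kA) = 0.148/(0.0357·12.3) = 0.3370 K/W
  R_concrete = L/(kA) = 0.166/(1.34·12.3) = 0.01007 K/W
ΣR = 0.01665 + 0.3370 + 0.01007 = 0.3637 K/W
Q = ΔT/ΣR = (906 °C − 34.1 °C)/0.3637 = 2400 W

Q = 2.40 kW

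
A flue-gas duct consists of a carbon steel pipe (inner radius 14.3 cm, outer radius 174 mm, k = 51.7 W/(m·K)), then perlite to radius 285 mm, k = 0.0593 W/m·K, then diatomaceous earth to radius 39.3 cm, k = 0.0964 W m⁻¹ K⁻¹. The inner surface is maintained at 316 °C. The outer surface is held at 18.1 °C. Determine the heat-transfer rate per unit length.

Q' = 161 W/m

Resistance network (inner→outer):
  R'_carbon steel = ln(0.174/0.143)/(2πk) = 0.1962/(2π·51.7) = 6.040×10^-4 m·K/W
  R'_perlite = ln(0.285/0.174)/(2πk) = 0.4934/(2π·0.0593) = 1.324 m·K/W
  R'_diatomaceous earth = ln(0.393/0.285)/(2πk) = 0.3213/(2π·0.0964) = 0.5305 m·K/W
ΣR = 6.040×10^-4 + 1.324 + 0.5305 = 1.855 m·K/W
Q' = ΔT/ΣR = (316 °C − 18.1 °C)/1.855 = 161 W/m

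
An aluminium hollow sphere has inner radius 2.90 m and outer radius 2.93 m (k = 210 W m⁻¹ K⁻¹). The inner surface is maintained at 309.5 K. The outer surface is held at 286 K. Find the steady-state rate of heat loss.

Q = 1.76×10^7 W

Q = 4πk·ΔT/(1/r₁ − 1/r₂) = 4π × 210 × 23.5 / (1/2.90 − 1/2.93) = 1.76×10^7 W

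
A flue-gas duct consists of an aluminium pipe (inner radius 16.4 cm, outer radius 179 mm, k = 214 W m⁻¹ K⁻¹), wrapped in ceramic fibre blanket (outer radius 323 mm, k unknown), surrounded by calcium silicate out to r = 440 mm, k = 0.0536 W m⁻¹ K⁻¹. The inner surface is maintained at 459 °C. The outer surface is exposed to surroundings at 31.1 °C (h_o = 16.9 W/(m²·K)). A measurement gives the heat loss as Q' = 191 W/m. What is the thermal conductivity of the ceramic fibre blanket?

ΣR = ΔT/Q' = |459 − 31.1|/191 = 2.240 m·K/W
Known resistances:
  R'_aluminium = ln(0.179/0.164)/(2πk) = 0.08752/(2π·214) = 6.509×10^-5 m·K/W
  R'_calcium silicate = ln(0.440/0.323)/(2πk) = 0.3091/(2π·0.0536) = 0.9179 m·K/W
  R'_conv,out = 1/(2πr h) = 1/(2π·0.440·16.9) = 0.02140 m·K/W
R_ceramic fibre blanket = ΣR − ΣR_known = 2.240 − 0.9394 = 1.301 m·K/W
ln(r₂/r₁)/(2πk) = 1.301 ⇒ k = 0.5903/(2π·1.301) = 0.0722 W/m·K

k = 0.0722 W/m·K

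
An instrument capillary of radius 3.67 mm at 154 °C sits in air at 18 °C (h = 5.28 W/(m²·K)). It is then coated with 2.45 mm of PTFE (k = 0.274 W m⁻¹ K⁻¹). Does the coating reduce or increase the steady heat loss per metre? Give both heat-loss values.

Critical radius for a cylinder: r_cr = k/h = 0.0519 m = 5.19 cm.
Outer radius after coating: r₂ = 0.00367 + 0.00245 = 0.00612 m.
Since r₁ < r_cr and r₂ ≤ r_cr, the coating moves toward the maximum at r_cr — heat loss rises.
Bare: R = 1/(2πr₁h) = 8.213 m·K/W; Q = 136/8.213 = 16.6 W/m.
Coated: R = R_cond + R_conv = 5.222 m·K/W; Q = 136/5.222 = 26.0 W/m.

increases: 16.6 → 26.0 W/m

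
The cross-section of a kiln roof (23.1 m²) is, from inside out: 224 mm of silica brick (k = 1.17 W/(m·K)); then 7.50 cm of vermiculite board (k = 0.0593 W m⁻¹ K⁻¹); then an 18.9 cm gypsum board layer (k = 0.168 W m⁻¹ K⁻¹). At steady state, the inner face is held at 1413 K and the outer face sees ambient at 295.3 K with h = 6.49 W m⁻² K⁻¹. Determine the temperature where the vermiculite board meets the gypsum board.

T = 818 K

Resistance network (inner→outer):
  R_silica brick = L/(kA) = 0.224/(1.17·23.1) = 0.008288 K/W
  R_vermiculite board = L/(kA) = 0.0750/(0.0593·23.1) = 0.05475 K/W
  R_gypsum board = L/(kA) = 0.189/(0.168·23.1) = 0.04870 K/W
  R_conv,out = 1/(hA) = 1/(6.49·23.1) = 0.006670 K/W
ΣR = 0.008288 + 0.05475 + 0.04870 + 0.006670 = 0.1184 K/W
Q = ΔT/ΣR = (1413 K − 295.3 K)/0.1184 = 9440 W
From the inner boundary to the vermiculite board/gypsum board interface, ΣR_partial = 0.06304 K/W.
T_interface = T_in − Q·ΣR_partial = 1413 K − (9440)(0.06304) = 818 K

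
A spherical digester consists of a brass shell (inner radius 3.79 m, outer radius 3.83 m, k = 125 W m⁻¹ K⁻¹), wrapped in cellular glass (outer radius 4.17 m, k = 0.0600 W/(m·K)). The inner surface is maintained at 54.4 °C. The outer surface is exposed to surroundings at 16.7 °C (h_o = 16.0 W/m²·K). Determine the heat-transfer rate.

Treat each layer as a resistance in series:
  R_brass = (1/3.79 − 1/3.83)/(4πk) = 0.002756/(4π·125) = 1.754×10^-6 K/W
  R_cellular glass = (1/3.83 − 1/4.17)/(4πk) = 0.02129/(4π·0.0600) = 0.02823 K/W
  R_conv,out = 1/(4πr²h) = 1/(4π·4.17²·16.0) = 2.860×10^-4 K/W
ΣR = 1.754×10^-6 + 0.02823 + 2.860×10^-4 = 0.02852 K/W
Q = ΔT/ΣR = (54.4 °C − 16.7 °C)/0.02852 = 1320 W

Q = 1320 W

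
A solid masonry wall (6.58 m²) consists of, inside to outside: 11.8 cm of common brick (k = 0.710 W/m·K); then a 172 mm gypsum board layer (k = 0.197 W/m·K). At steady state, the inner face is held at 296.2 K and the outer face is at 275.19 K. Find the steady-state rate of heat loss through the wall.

Resistance network (inner→outer):
  R_common brick = L/(kA) = 0.118/(0.710·6.58) = 0.02526 K/W
  R_gypsum board = L/(kA) = 0.172/(0.197·6.58) = 0.1327 K/W
ΣR = 0.02526 + 0.1327 = 0.1580 K/W
Q = ΔT/ΣR = (296.2 K − 275.19 K)/0.1580 = 133 W

Q = 133 W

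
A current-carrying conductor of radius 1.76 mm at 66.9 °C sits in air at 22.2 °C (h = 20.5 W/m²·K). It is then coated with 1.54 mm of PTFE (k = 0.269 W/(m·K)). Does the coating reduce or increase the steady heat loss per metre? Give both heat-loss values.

increases: 10.1 → 16.4 W/m

Critical radius for a cylinder: r_cr = k/h = 0.0131 m = 1.31 cm.
Outer radius after coating: r₂ = 0.00176 + 0.00154 = 0.00330 m.
Since r₁ < r_cr and r₂ ≤ r_cr, the coating moves toward the maximum at r_cr — heat loss rises.
Bare: R = 1/(2πr₁h) = 4.411 m·K/W; Q = 44.7/4.411 = 10.1 W/m.
Coated: R = R_cond + R_conv = 2.725 m·K/W; Q = 44.7/2.725 = 16.4 W/m.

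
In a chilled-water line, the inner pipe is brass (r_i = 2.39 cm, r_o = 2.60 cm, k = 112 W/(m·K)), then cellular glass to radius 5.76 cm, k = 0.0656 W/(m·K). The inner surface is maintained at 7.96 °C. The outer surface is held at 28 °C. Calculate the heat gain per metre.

Q' = 10.4 W/m

Resistance network (inner→outer):
  R'_brass = ln(0.0260/0.0239)/(2πk) = 0.08422/(2π·112) = 1.197×10^-4 m·K/W
  R'_cellular glass = ln(0.0576/0.0260)/(2πk) = 0.7954/(2π·0.0656) = 1.930 m·K/W
ΣR = 1.197×10^-4 + 1.930 = 1.930 m·K/W
Q' = ΔT/ΣR = (7.96 °C − 28 °C)/1.930 = -10.4 W/m
(Negative Q' ⇒ heat flows inward; heat gain = 10.4 W/m.)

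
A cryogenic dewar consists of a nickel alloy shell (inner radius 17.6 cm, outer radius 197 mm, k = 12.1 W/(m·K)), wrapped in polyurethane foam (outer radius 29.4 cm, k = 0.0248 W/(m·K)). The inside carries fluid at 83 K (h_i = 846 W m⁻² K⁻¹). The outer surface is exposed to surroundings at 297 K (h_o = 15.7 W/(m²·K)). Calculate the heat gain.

Q = 39.3 W

Series thermal resistances, inner to outer:
  R_conv,in = 1/(4πr²h) = 1/(4π·0.176²·846) = 0.003037 K/W
  R_nickel alloy = (1/0.176 − 1/0.197)/(4πk) = 0.6057/(4π·12.1) = 0.003983 K/W
  R_polyurethane foam = (1/0.197 − 1/0.294)/(4πk) = 1.675/(4π·0.0248) = 5.374 K/W
  R_conv,out = 1/(4πr²h) = 1/(4π·0.294²·15.7) = 0.05864 K/W
ΣR = 0.003037 + 0.003983 + 5.374 + 0.05864 = 5.440 K/W
Q = ΔT/ΣR = (83 K − 297 K)/5.440 = -39.3 W
(Negative Q ⇒ heat flows inward; heat gain = 39.3 W.)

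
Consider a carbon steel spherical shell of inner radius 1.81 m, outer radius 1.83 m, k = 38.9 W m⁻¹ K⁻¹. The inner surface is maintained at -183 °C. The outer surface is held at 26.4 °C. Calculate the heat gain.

Q = 1.70×10^7 W

Q = 4πk·ΔT/(1/r₁ − 1/r₂) = 4π × 38.9 × 209.4 / (1/1.81 − 1/1.83) = 1.70×10^7 W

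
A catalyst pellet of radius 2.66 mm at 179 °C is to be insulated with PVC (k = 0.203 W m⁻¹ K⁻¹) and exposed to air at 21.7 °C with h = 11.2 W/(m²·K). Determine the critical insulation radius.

For a sphere, r_cr = 2k_ins/h = 2·0.203/11.2 = 0.0363 m = 3.63 cm

r_cr = 3.63 cm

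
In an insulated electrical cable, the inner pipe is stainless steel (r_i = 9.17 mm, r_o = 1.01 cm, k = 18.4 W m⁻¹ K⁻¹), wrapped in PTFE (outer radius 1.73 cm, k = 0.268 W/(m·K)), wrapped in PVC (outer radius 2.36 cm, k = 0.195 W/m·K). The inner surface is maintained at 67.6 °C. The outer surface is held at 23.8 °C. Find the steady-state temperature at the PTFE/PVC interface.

Resistance network (inner→outer):
  R'_stainless steel = ln(0.0101/0.00917)/(2πk) = 0.09660/(2π·18.4) = 8.355×10^-4 m·K/W
  R'_PTFE = ln(0.0173/0.0101)/(2πk) = 0.5382/(2π·0.268) = 0.3196 m·K/W
  R'_PVC = ln(0.0236/0.0173)/(2πk) = 0.3105/(2π·0.195) = 0.2535 m·K/W
ΣR = 8.355×10^-4 + 0.3196 + 0.2535 = 0.5739 m·K/W
Q' = ΔT/ΣR = (67.6 °C − 23.8 °C)/0.5739 = 76.32 W/m
From the inner boundary to the PTFE/PVC interface, ΣR_partial = 0.3204 m·K/W.
T_interface = T_in − Q'·ΣR_partial = 67.6 °C − (76.32)(0.3204) = 43.1 °C

T = 43.1 °C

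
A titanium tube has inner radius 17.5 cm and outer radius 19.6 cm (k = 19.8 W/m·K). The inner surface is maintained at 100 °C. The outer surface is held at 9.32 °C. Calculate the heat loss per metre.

Q' = 2πk·ΔT/ln(r₂/r₁) = 2π × 19.8 × 90.68 / ln(0.196/0.175) = 99500 W/m

Q' = 99500 W/m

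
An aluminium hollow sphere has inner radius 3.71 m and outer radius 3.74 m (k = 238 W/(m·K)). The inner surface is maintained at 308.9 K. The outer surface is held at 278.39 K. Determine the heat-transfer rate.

Q = 4πk·ΔT/(1/r₁ − 1/r₂) = 4π × 238 × 30.51 / (1/3.71 − 1/3.74) = 4.22×10^7 W

Q = 4.22×10^7 W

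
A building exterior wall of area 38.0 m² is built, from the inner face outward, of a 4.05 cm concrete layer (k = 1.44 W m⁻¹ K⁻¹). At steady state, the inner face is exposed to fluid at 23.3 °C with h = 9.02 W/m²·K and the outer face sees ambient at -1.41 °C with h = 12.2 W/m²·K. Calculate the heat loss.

Series thermal resistances, inner to outer:
  R_conv,in = 1/(hA) = 1/(9.02·38.0) = 0.002917 K/W
  R_concrete = L/(kA) = 0.0405/(1.44·38.0) = 7.401×10^-4 K/W
  R_conv,out = 1/(hA) = 1/(12.2·38.0) = 0.002157 K/W
ΣR = 0.002917 + 7.401×10^-4 + 0.002157 = 0.005814 K/W
Q = ΔT/ΣR = (23.3 °C − -1.41 °C)/0.005814 = 4250 W

Q = 4.25 kW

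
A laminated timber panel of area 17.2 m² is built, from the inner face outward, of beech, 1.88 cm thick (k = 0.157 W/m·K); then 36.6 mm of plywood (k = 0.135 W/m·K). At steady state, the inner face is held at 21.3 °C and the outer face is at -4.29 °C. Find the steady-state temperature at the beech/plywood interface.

Series thermal resistances, inner to outer:
  R_beech = L/(kA) = 0.0188/(0.157·17.2) = 0.006962 K/W
  R_plywood = L/(kA) = 0.0366/(0.135·17.2) = 0.01576 K/W
ΣR = 0.006962 + 0.01576 = 0.02272 K/W
Q = ΔT/ΣR = (21.3 °C − -4.29 °C)/0.02272 = 1126 W
From the inner boundary to the beech/plywood interface, ΣR_partial = 0.006962 K/W.
T_interface = T_in − Q·ΣR_partial = 21.3 °C − (1126)(0.006962) = 13.5 °C

T = 13.5 °C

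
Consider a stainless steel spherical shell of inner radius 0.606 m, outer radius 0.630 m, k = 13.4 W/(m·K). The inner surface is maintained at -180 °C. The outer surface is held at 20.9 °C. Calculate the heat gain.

Q = 4πk·ΔT/(1/r₁ − 1/r₂) = 4π × 13.4 × 200.9 / (1/0.606 − 1/0.630) = 5.38×10^5 W

Q = 538 kW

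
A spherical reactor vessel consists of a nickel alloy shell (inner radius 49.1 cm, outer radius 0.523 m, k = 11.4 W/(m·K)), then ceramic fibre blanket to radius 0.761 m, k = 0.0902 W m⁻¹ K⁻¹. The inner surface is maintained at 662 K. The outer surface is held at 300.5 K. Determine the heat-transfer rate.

Resistance network (inner→outer):
  R_nickel alloy = (1/0.491 − 1/0.523)/(4πk) = 0.1246/(4π·11.4) = 8.699×10^-4 K/W
  R_ceramic fibre blanket = (1/0.523 − 1/0.761)/(4πk) = 0.5980/(4π·0.0902) = 0.5276 K/W
ΣR = 8.699×10^-4 + 0.5276 = 0.5285 K/W
Q = ΔT/ΣR = (662 K − 300.5 K)/0.5285 = 684 W

Q = 684 W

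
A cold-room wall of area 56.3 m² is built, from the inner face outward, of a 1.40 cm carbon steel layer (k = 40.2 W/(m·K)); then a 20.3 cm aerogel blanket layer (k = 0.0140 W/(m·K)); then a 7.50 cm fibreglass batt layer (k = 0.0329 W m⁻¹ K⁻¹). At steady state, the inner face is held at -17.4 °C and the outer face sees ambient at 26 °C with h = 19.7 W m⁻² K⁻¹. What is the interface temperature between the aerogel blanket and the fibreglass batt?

Resistance network (inner→outer):
  R_carbon steel = L/(kA) = 0.0140/(40.2·56.3) = 6.186×10^-6 K/W
  R_aerogel blanket = L/(kA) = 0.203/(0.0140·56.3) = 0.2575 K/W
  R_fibreglass batt = L/(kA) = 0.0750/(0.0329·56.3) = 0.04049 K/W
  R_conv,out = 1/(hA) = 1/(19.7·56.3) = 9.016×10^-4 K/W
ΣR = 6.186×10^-6 + 0.2575 + 0.04049 + 9.016×10^-4 = 0.2989 K/W
Q = ΔT/ΣR = (-17.4 °C − 26 °C)/0.2989 = -145.2 W
From the inner boundary to the aerogel blanket/fibreglass batt interface, ΣR_partial = 0.2575 K/W.
T_interface = T_in − Q·ΣR_partial = -17.4 °C − (-145.2)(0.2575) = 20.0 °C

T = 20.0 °C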